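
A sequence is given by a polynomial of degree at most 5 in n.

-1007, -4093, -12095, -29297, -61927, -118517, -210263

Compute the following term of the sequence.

D1: -3086  -8002  -17202  -32630  -56590  -91746
D2: -4916  -9200  -15428  -23960  -35156
D3: -4284  -6228  -8532  -11196
D4: -1944  -2304  -2664
D5: -360  -360
Fifth differences constant at -360.
-2664 − 360 = -3024;  -11196 − 3024 = -14220;  -35156 − 14220 = -49376;  -91746 − 49376 = -141122;  -210263 − 141122 = -351385

-351385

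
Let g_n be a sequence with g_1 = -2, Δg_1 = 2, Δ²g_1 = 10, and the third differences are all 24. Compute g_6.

348

Build the table forward from the leading diagonal:
Third differences: 24  24  24  24  24  24
Second differences: 10  34  58  82  106  130
First differences: 2  12  46  104  186  292
g: -2  0  12  58  162  348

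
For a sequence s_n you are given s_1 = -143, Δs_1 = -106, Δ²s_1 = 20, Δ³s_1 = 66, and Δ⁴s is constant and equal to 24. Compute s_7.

Build the table forward from the leading diagonal:
Δ⁴: 24  24  24  24  24  24  24
Δ³: 66  90  114  138  162  186  210
Δ²: 20  86  176  290  428  590  776
Δ: -106  -86  0  176  466  894  1484
s: -143  -249  -335  -335  -159  307  1201

1201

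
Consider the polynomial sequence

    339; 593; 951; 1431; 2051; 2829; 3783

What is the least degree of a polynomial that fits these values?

3

First differences: 254, 358, 480, 620, 778, 954
Second differences: 104, 122, 140, 158, 176
Third differences: 18, 18, 18, 18
The third differences are constant, so the polynomial has degree 3.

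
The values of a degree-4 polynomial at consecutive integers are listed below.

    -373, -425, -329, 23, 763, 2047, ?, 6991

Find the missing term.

4055

Using the first 6 terms:
-52, 96, 352, 740, 1284
148, 256, 388, 544
108, 132, 156
24, 24
Constant fourth difference = 24.
Extend forward: 156 + 24 = 180;  544 + 180 = 724;  1284 + 724 = 2008;  2047 + 2008 = 4055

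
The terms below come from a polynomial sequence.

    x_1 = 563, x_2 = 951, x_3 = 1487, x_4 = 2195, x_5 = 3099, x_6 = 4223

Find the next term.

First differences: 388, 536, 708, 904, 1124
Second differences: 148, 172, 196, 220
Third differences: 24, 24, 24
The third differences are constant (24).
220 + 24 = 244;  1124 + 244 = 1368;  4223 + 1368 = 5591

5591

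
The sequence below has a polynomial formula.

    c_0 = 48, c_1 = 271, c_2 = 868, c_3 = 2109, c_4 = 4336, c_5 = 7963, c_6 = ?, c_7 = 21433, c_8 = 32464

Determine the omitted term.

13476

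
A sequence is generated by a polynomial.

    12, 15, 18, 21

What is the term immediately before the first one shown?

9

3  3  3
The first differences are constant at 3.
Work back: 12 − 3 = 9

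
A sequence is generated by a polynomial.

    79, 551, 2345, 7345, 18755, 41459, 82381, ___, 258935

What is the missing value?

Using the first 7 terms:
D1: 472, 1794, 5000, 11410, 22704, 40922
D2: 1322, 3206, 6410, 11294, 18218
D3: 1884, 3204, 4884, 6924
D4: 1320, 1680, 2040
D5: 360, 360
Constant fifth difference = 360.
Extend forward: 2040 + 360 = 2400;  6924 + 2400 = 9324;  18218 + 9324 = 27542;  40922 + 27542 = 68464;  82381 + 68464 = 150845

150845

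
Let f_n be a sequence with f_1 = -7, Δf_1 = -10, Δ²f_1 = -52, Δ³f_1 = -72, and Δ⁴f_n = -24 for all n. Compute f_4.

-265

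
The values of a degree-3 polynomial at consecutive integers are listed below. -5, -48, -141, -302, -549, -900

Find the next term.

-1373

D1: -43, -93, -161, -247, -351
D2: -50, -68, -86, -104
D3: -18, -18, -18
Constant third difference = -18, so extend:
-104 − 18 = -122;  -351 − 122 = -473;  -900 − 473 = -1373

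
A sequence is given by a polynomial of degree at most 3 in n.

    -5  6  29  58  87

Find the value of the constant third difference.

D1: 11, 23, 29, 29
D2: 12, 6, 0
D3: -6, -6

-6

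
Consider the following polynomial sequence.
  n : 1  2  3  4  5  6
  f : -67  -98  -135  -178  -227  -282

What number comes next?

D1: -31, -37, -43, -49, -55
D2: -6, -6, -6, -6
Second differences constant at -6.
-55 − 6 = -61;  -282 − 61 = -343

-343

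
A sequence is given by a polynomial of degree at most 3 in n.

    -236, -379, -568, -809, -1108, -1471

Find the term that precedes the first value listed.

-133

D1: -143  -189  -241  -299  -363
D2: -46  -52  -58  -64
D3: -6  -6  -6
The third differences are constant at -6.
Work back: -46 + 6 = -40;  -143 + 40 = -103;  -236 + 103 = -133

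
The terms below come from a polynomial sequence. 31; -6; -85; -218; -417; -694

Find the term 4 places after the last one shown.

-2822

D1: -37, -79, -133, -199, -277
D2: -42, -54, -66, -78
D3: -12, -12, -12
Constant third difference = -12, so extend:
-78 − 12 = -90;  -277 − 90 = -367;  -694 − 367 = -1061
-90 − 12 = -102;  -367 − 102 = -469;  -1061 − 469 = -1530
-102 − 12 = -114;  -469 − 114 = -583;  -1530 − 583 = -2113
-114 − 12 = -126;  -583 − 126 = -709;  -2113 − 709 = -2822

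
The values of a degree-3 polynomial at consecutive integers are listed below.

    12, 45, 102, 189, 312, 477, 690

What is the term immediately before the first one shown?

-3

33, 57, 87, 123, 165, 213
24, 30, 36, 42, 48
6, 6, 6, 6
The third differences are constant at 6.
Work back: 24 − 6 = 18;  33 − 18 = 15;  12 − 15 = -3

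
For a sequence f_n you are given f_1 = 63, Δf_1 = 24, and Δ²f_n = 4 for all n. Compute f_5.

183

Build the table forward from the leading diagonal:
Δ²: 4  4  4  4  4
Δ: 24  28  32  36  40
f: 63  87  115  147  183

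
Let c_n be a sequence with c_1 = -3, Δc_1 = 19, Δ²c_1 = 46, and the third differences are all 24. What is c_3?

81

Build the table forward from the leading diagonal:
D3: 24  24  24
D2: 46  70  94
D1: 19  65  135
c: -3  16  81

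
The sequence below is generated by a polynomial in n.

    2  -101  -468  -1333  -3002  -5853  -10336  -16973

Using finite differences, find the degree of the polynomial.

-103, -367, -865, -1669, -2851, -4483, -6637
-264, -498, -804, -1182, -1632, -2154
-234, -306, -378, -450, -522
-72, -72, -72, -72
The fourth differences are constant, so the polynomial has degree 4.

4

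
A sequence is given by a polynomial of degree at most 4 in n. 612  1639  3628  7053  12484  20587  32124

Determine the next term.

47953

1027 , 1989 , 3425 , 5431 , 8103 , 11537
962 , 1436 , 2006 , 2672 , 3434
474 , 570 , 666 , 762
96 , 96 , 96
Fourth differences constant at 96.
762 + 96 = 858;  3434 + 858 = 4292;  11537 + 4292 = 15829;  32124 + 15829 = 47953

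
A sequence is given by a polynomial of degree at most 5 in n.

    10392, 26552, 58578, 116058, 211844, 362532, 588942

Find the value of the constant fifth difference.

D1: 16160, 32026, 57480, 95786, 150688, 226410
D2: 15866, 25454, 38306, 54902, 75722
D3: 9588, 12852, 16596, 20820
D4: 3264, 3744, 4224
D5: 480, 480

480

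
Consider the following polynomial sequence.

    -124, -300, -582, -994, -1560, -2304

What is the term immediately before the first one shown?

-30

First differences: -176  -282  -412  -566  -744
Second differences: -106  -130  -154  -178
Third differences: -24  -24  -24
The third differences are constant at -24.
Work back: -106 + 24 = -82;  -176 + 82 = -94;  -124 + 94 = -30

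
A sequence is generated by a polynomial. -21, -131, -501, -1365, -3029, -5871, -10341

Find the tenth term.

Δ: -110  -370  -864  -1664  -2842  -4470
Δ²: -260  -494  -800  -1178  -1628
Δ³: -234  -306  -378  -450
Δ⁴: -72  -72  -72
Constant fourth difference = -72, so extend:
-450 − 72 = -522;  -1628 − 522 = -2150;  -4470 − 2150 = -6620;  -10341 − 6620 = -16961
-522 − 72 = -594;  -2150 − 594 = -2744;  -6620 − 2744 = -9364;  -16961 − 9364 = -26325
-594 − 72 = -666;  -2744 − 666 = -3410;  -9364 − 3410 = -12774;  -26325 − 12774 = -39099

-39099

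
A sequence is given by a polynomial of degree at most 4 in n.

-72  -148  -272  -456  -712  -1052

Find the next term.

-1488

-76, -124, -184, -256, -340
-48, -60, -72, -84
-12, -12, -12
Constant third difference = -12, so extend:
-84 − 12 = -96;  -340 − 96 = -436;  -1052 − 436 = -1488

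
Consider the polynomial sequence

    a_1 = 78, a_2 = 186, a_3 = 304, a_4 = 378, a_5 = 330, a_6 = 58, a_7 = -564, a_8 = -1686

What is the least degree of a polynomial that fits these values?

4

108, 118, 74, -48, -272, -622, -1122
10, -44, -122, -224, -350, -500
-54, -78, -102, -126, -150
-24, -24, -24, -24
The fourth differences are constant, so the polynomial has degree 4.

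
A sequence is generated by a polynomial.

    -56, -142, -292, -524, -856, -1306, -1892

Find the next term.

-2632

Δ: -86, -150, -232, -332, -450, -586
Δ²: -64, -82, -100, -118, -136
Δ³: -18, -18, -18, -18
Constant third difference = -18, so extend:
-136 − 18 = -154;  -586 − 154 = -740;  -1892 − 740 = -2632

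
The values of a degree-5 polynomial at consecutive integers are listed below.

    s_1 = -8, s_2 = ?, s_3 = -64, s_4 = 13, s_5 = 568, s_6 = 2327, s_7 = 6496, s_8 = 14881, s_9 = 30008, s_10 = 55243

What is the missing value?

-29

Using the last 8 terms:
77, 555, 1759, 4169, 8385, 15127, 25235
478, 1204, 2410, 4216, 6742, 10108
726, 1206, 1806, 2526, 3366
480, 600, 720, 840
120, 120, 120
Constant fifth difference = 120.
Extend backward: 480 − 120 = 360;  726 − 360 = 366;  478 − 366 = 112;  77 − 112 = -35;  -64 + 35 = -29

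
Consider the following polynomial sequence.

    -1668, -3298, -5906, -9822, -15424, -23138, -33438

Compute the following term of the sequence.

-46846

Δ: -1630, -2608, -3916, -5602, -7714, -10300
Δ²: -978, -1308, -1686, -2112, -2586
Δ³: -330, -378, -426, -474
Δ⁴: -48, -48, -48
Constant fourth difference = -48, so extend:
-474 − 48 = -522;  -2586 − 522 = -3108;  -10300 − 3108 = -13408;  -33438 − 13408 = -46846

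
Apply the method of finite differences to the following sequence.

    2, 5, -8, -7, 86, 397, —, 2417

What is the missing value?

1100

Using the first 6 terms:
3, -13, 1, 93, 311
-16, 14, 92, 218
30, 78, 126
48, 48
Constant fourth difference = 48.
Extend forward: 126 + 48 = 174;  218 + 174 = 392;  311 + 392 = 703;  397 + 703 = 1100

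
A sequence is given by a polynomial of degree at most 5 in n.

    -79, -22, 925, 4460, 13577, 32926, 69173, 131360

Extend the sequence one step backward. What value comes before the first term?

-8

D1: 57  947  3535  9117  19349  36247  62187
D2: 890  2588  5582  10232  16898  25940
D3: 1698  2994  4650  6666  9042
D4: 1296  1656  2016  2376
D5: 360  360  360
The fifth differences are constant at 360.
Work back: 1296 − 360 = 936;  1698 − 936 = 762;  890 − 762 = 128;  57 − 128 = -71;  -79 + 71 = -8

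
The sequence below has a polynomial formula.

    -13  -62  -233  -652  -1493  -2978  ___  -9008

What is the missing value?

Using the first 6 terms:
D1: -49  -171  -419  -841  -1485
D2: -122  -248  -422  -644
D3: -126  -174  -222
D4: -48  -48
Constant fourth difference = -48.
Extend forward: -222 − 48 = -270;  -644 − 270 = -914;  -1485 − 914 = -2399;  -2978 − 2399 = -5377

-5377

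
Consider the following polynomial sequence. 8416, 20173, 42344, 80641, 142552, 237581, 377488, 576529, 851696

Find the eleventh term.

First differences: 11757, 22171, 38297, 61911, 95029, 139907, 199041, 275167
Second differences: 10414, 16126, 23614, 33118, 44878, 59134, 76126
Third differences: 5712, 7488, 9504, 11760, 14256, 16992
Fourth differences: 1776, 2016, 2256, 2496, 2736
Fifth differences: 240, 240, 240, 240
Constant fifth difference = 240, so extend:
2736 + 240 = 2976;  16992 + 2976 = 19968;  76126 + 19968 = 96094;  275167 + 96094 = 371261;  851696 + 371261 = 1222957
2976 + 240 = 3216;  19968 + 3216 = 23184;  96094 + 23184 = 119278;  371261 + 119278 = 490539;  1222957 + 490539 = 1713496

1713496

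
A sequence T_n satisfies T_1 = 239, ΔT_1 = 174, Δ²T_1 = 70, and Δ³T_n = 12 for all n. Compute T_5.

1403

Build the table forward from the leading diagonal:
D3: 12, 12, 12, 12, 12
D2: 70, 82, 94, 106, 118
D1: 174, 244, 326, 420, 526
T: 239, 413, 657, 983, 1403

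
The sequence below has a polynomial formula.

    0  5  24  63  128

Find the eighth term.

539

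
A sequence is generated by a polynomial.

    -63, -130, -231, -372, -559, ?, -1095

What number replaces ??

Using the first 5 terms:
First differences: -67  -101  -141  -187
Second differences: -34  -40  -46
Third differences: -6  -6
Constant third difference = -6.
Extend forward: -46 − 6 = -52;  -187 − 52 = -239;  -559 − 239 = -798

-798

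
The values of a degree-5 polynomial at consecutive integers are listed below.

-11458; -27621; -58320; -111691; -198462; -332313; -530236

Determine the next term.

-812895

Δ: -16163 , -30699 , -53371 , -86771 , -133851 , -197923
Δ²: -14536 , -22672 , -33400 , -47080 , -64072
Δ³: -8136 , -10728 , -13680 , -16992
Δ⁴: -2592 , -2952 , -3312
Δ⁵: -360 , -360
Fifth differences constant at -360.
-3312 − 360 = -3672;  -16992 − 3672 = -20664;  -64072 − 20664 = -84736;  -197923 − 84736 = -282659;  -530236 − 282659 = -812895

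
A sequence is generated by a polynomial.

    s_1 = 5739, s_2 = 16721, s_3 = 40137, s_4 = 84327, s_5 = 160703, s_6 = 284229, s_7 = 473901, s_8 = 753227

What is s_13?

4693767

First differences: 10982, 23416, 44190, 76376, 123526, 189672, 279326
Second differences: 12434, 20774, 32186, 47150, 66146, 89654
Third differences: 8340, 11412, 14964, 18996, 23508
Fourth differences: 3072, 3552, 4032, 4512
Fifth differences: 480, 480, 480
The fifth differences are constant (480).
4512 + 480 = 4992;  23508 + 4992 = 28500;  89654 + 28500 = 118154;  279326 + 118154 = 397480;  753227 + 397480 = 1150707
4992 + 480 = 5472;  28500 + 5472 = 33972;  118154 + 33972 = 152126;  397480 + 152126 = 549606;  1150707 + 549606 = 1700313
5472 + 480 = 5952;  33972 + 5952 = 39924;  152126 + 39924 = 192050;  549606 + 192050 = 741656;  1700313 + 741656 = 2441969
5952 + 480 = 6432;  39924 + 6432 = 46356;  192050 + 46356 = 238406;  741656 + 238406 = 980062;  2441969 + 980062 = 3422031
6432 + 480 = 6912;  46356 + 6912 = 53268;  238406 + 53268 = 291674;  980062 + 291674 = 1271736;  3422031 + 1271736 = 4693767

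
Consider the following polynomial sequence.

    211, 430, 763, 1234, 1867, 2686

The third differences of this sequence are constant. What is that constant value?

24

D1: 219, 333, 471, 633, 819
D2: 114, 138, 162, 186
D3: 24, 24, 24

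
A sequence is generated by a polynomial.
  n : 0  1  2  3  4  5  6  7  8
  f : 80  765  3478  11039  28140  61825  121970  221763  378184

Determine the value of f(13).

D1: 685, 2713, 7561, 17101, 33685, 60145, 99793, 156421
D2: 2028, 4848, 9540, 16584, 26460, 39648, 56628
D3: 2820, 4692, 7044, 9876, 13188, 16980
D4: 1872, 2352, 2832, 3312, 3792
D5: 480, 480, 480, 480
Constant fifth difference = 480, so extend:
3792 + 480 = 4272;  16980 + 4272 = 21252;  56628 + 21252 = 77880;  156421 + 77880 = 234301;  378184 + 234301 = 612485
4272 + 480 = 4752;  21252 + 4752 = 26004;  77880 + 26004 = 103884;  234301 + 103884 = 338185;  612485 + 338185 = 950670
4752 + 480 = 5232;  26004 + 5232 = 31236;  103884 + 31236 = 135120;  338185 + 135120 = 473305;  950670 + 473305 = 1423975
5232 + 480 = 5712;  31236 + 5712 = 36948;  135120 + 36948 = 172068;  473305 + 172068 = 645373;  1423975 + 645373 = 2069348
5712 + 480 = 6192;  36948 + 6192 = 43140;  172068 + 43140 = 215208;  645373 + 215208 = 860581;  2069348 + 860581 = 2929929

2929929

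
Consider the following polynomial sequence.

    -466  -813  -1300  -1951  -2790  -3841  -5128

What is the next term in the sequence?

-6675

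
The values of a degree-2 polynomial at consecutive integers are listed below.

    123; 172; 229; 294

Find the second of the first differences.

57

Δ: 49, 57, 65
Δ²: 8, 8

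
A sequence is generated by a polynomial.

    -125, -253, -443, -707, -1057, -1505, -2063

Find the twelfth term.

D1: -128 , -190 , -264 , -350 , -448 , -558
D2: -62 , -74 , -86 , -98 , -110
D3: -12 , -12 , -12 , -12
The third differences are constant (-12).
-110 − 12 = -122;  -558 − 122 = -680;  -2063 − 680 = -2743
-122 − 12 = -134;  -680 − 134 = -814;  -2743 − 814 = -3557
-134 − 12 = -146;  -814 − 146 = -960;  -3557 − 960 = -4517
-146 − 12 = -158;  -960 − 158 = -1118;  -4517 − 1118 = -5635
-158 − 12 = -170;  -1118 − 170 = -1288;  -5635 − 1288 = -6923

-6923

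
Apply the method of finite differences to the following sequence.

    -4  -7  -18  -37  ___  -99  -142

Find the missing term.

-64

Using the first 4 terms:
First differences: -3, -11, -19
Second differences: -8, -8
Constant second difference = -8.
Extend forward: -19 − 8 = -27;  -37 − 27 = -64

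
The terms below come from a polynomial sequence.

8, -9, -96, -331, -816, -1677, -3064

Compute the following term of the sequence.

-5151

First differences: -17, -87, -235, -485, -861, -1387
Second differences: -70, -148, -250, -376, -526
Third differences: -78, -102, -126, -150
Fourth differences: -24, -24, -24
The fourth differences are constant (-24).
-150 − 24 = -174;  -526 − 174 = -700;  -1387 − 700 = -2087;  -3064 − 2087 = -5151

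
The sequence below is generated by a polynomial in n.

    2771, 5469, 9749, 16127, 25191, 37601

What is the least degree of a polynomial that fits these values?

4

D1: 2698, 4280, 6378, 9064, 12410
D2: 1582, 2098, 2686, 3346
D3: 516, 588, 660
D4: 72, 72
The fourth differences are constant, so the polynomial has degree 4.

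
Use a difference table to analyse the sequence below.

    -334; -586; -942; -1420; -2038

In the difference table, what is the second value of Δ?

-356

Δ: -252, -356, -478, -618
Δ²: -104, -122, -140
Δ³: -18, -18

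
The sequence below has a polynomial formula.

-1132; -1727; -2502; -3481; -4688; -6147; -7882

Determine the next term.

-595 , -775 , -979 , -1207 , -1459 , -1735
-180 , -204 , -228 , -252 , -276
-24 , -24 , -24 , -24
The third differences are constant (-24).
-276 − 24 = -300;  -1735 − 300 = -2035;  -7882 − 2035 = -9917

-9917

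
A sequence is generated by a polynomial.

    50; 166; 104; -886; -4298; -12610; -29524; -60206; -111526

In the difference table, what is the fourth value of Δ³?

-3702

Δ: 116, -62, -990, -3412, -8312, -16914, -30682, -51320
Δ²: -178, -928, -2422, -4900, -8602, -13768, -20638
Δ³: -750, -1494, -2478, -3702, -5166, -6870
Δ⁴: -744, -984, -1224, -1464, -1704
Δ⁵: -240, -240, -240, -240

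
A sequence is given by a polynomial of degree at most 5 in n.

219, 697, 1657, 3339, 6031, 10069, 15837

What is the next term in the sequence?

478  960  1682  2692  4038  5768
482  722  1010  1346  1730
240  288  336  384
48  48  48
The fourth differences are constant (48).
384 + 48 = 432;  1730 + 432 = 2162;  5768 + 2162 = 7930;  15837 + 7930 = 23767

23767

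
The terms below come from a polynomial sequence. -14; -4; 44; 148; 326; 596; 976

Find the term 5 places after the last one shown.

10, 48, 104, 178, 270, 380
38, 56, 74, 92, 110
18, 18, 18, 18
The third differences are constant (18).
110 + 18 = 128;  380 + 128 = 508;  976 + 508 = 1484
128 + 18 = 146;  508 + 146 = 654;  1484 + 654 = 2138
146 + 18 = 164;  654 + 164 = 818;  2138 + 818 = 2956
164 + 18 = 182;  818 + 182 = 1000;  2956 + 1000 = 3956
182 + 18 = 200;  1000 + 200 = 1200;  3956 + 1200 = 5156

5156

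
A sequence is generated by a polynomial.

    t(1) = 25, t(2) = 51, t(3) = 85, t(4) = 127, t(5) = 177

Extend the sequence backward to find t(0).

Δ: 26  34  42  50
Δ²: 8  8  8
The second differences are constant at 8.
Work back: 26 − 8 = 18;  25 − 18 = 7

7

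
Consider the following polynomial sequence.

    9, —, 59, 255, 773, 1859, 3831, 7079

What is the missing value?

Using the last 6 terms:
196, 518, 1086, 1972, 3248
322, 568, 886, 1276
246, 318, 390
72, 72
Constant fourth difference = 72.
Extend backward: 246 − 72 = 174;  322 − 174 = 148;  196 − 148 = 48;  59 − 48 = 11

11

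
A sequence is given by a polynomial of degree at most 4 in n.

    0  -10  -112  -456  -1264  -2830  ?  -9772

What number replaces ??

Using the first 6 terms:
First differences: -10, -102, -344, -808, -1566
Second differences: -92, -242, -464, -758
Third differences: -150, -222, -294
Fourth differences: -72, -72
Constant fourth difference = -72.
Extend forward: -294 − 72 = -366;  -758 − 366 = -1124;  -1566 − 1124 = -2690;  -2830 − 2690 = -5520

-5520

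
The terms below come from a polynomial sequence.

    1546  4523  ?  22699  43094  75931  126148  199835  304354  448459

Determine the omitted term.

Using the last 7 terms:
20395, 32837, 50217, 73687, 104519, 144105
12442, 17380, 23470, 30832, 39586
4938, 6090, 7362, 8754
1152, 1272, 1392
120, 120
Constant fifth difference = 120.
Extend backward: 1152 − 120 = 1032;  4938 − 1032 = 3906;  12442 − 3906 = 8536;  20395 − 8536 = 11859;  22699 − 11859 = 10840

10840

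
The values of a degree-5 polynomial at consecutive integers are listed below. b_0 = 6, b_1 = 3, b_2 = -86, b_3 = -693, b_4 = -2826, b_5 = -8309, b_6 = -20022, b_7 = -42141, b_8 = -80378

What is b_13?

-851013

-3, -89, -607, -2133, -5483, -11713, -22119, -38237
-86, -518, -1526, -3350, -6230, -10406, -16118
-432, -1008, -1824, -2880, -4176, -5712
-576, -816, -1056, -1296, -1536
-240, -240, -240, -240
The fifth differences are constant (-240).
-1536 − 240 = -1776;  -5712 − 1776 = -7488;  -16118 − 7488 = -23606;  -38237 − 23606 = -61843;  -80378 − 61843 = -142221
-1776 − 240 = -2016;  -7488 − 2016 = -9504;  -23606 − 9504 = -33110;  -61843 − 33110 = -94953;  -142221 − 94953 = -237174
-2016 − 240 = -2256;  -9504 − 2256 = -11760;  -33110 − 11760 = -44870;  -94953 − 44870 = -139823;  -237174 − 139823 = -376997
-2256 − 240 = -2496;  -11760 − 2496 = -14256;  -44870 − 14256 = -59126;  -139823 − 59126 = -198949;  -376997 − 198949 = -575946
-2496 − 240 = -2736;  -14256 − 2736 = -16992;  -59126 − 16992 = -76118;  -198949 − 76118 = -275067;  -575946 − 275067 = -851013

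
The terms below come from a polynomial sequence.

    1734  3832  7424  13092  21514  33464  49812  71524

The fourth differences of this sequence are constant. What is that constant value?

Δ: 2098, 3592, 5668, 8422, 11950, 16348, 21712
Δ²: 1494, 2076, 2754, 3528, 4398, 5364
Δ³: 582, 678, 774, 870, 966
Δ⁴: 96, 96, 96, 96

96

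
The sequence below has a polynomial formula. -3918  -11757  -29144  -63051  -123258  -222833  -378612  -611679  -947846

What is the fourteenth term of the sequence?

-5470041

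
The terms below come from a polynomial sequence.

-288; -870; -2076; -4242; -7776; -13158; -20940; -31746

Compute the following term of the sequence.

-46272

D1: -582 , -1206 , -2166 , -3534 , -5382 , -7782 , -10806
D2: -624 , -960 , -1368 , -1848 , -2400 , -3024
D3: -336 , -408 , -480 , -552 , -624
D4: -72 , -72 , -72 , -72
The fourth differences are constant (-72).
-624 − 72 = -696;  -3024 − 696 = -3720;  -10806 − 3720 = -14526;  -31746 − 14526 = -46272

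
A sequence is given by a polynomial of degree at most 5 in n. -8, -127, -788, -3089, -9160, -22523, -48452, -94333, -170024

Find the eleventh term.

-464788

First differences: -119, -661, -2301, -6071, -13363, -25929, -45881, -75691
Second differences: -542, -1640, -3770, -7292, -12566, -19952, -29810
Third differences: -1098, -2130, -3522, -5274, -7386, -9858
Fourth differences: -1032, -1392, -1752, -2112, -2472
Fifth differences: -360, -360, -360, -360
Constant fifth difference = -360, so extend:
-2472 − 360 = -2832;  -9858 − 2832 = -12690;  -29810 − 12690 = -42500;  -75691 − 42500 = -118191;  -170024 − 118191 = -288215
-2832 − 360 = -3192;  -12690 − 3192 = -15882;  -42500 − 15882 = -58382;  -118191 − 58382 = -176573;  -288215 − 176573 = -464788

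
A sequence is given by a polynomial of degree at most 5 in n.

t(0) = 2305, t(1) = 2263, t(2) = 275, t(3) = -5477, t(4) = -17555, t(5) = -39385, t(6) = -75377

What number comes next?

D1: -42, -1988, -5752, -12078, -21830, -35992
D2: -1946, -3764, -6326, -9752, -14162
D3: -1818, -2562, -3426, -4410
D4: -744, -864, -984
D5: -120, -120
Fifth differences constant at -120.
-984 − 120 = -1104;  -4410 − 1104 = -5514;  -14162 − 5514 = -19676;  -35992 − 19676 = -55668;  -75377 − 55668 = -131045

-131045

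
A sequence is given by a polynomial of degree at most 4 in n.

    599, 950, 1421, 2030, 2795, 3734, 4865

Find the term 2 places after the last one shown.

Δ: 351, 471, 609, 765, 939, 1131
Δ²: 120, 138, 156, 174, 192
Δ³: 18, 18, 18, 18
The third differences are constant (18).
192 + 18 = 210;  1131 + 210 = 1341;  4865 + 1341 = 6206
210 + 18 = 228;  1341 + 228 = 1569;  6206 + 1569 = 7775

7775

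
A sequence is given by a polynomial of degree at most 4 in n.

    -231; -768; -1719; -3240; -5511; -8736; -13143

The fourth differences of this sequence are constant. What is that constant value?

-24

Δ: -537, -951, -1521, -2271, -3225, -4407
Δ²: -414, -570, -750, -954, -1182
Δ³: -156, -180, -204, -228
Δ⁴: -24, -24, -24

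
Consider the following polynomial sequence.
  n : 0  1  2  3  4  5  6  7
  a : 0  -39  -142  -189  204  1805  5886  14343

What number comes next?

Δ: -39, -103, -47, 393, 1601, 4081, 8457
Δ²: -64, 56, 440, 1208, 2480, 4376
Δ³: 120, 384, 768, 1272, 1896
Δ⁴: 264, 384, 504, 624
Δ⁵: 120, 120, 120
The fifth differences are constant (120).
624 + 120 = 744;  1896 + 744 = 2640;  4376 + 2640 = 7016;  8457 + 7016 = 15473;  14343 + 15473 = 29816

29816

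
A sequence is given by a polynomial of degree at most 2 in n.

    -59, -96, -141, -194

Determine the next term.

Δ: -37, -45, -53
Δ²: -8, -8
The second differences are constant (-8).
-53 − 8 = -61;  -194 − 61 = -255

-255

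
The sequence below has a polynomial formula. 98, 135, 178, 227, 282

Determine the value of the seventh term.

D1: 37, 43, 49, 55
D2: 6, 6, 6
Constant second difference = 6, so extend:
55 + 6 = 61;  282 + 61 = 343
61 + 6 = 67;  343 + 67 = 410

410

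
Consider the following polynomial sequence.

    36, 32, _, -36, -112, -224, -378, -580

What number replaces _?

10

Using the last 5 terms:
First differences: -76, -112, -154, -202
Second differences: -36, -42, -48
Third differences: -6, -6
Constant third difference = -6.
Extend backward: -36 + 6 = -30;  -76 + 30 = -46;  -36 + 46 = 10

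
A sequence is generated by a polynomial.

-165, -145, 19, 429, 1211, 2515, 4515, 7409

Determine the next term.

Δ: 20 , 164 , 410 , 782 , 1304 , 2000 , 2894
Δ²: 144 , 246 , 372 , 522 , 696 , 894
Δ³: 102 , 126 , 150 , 174 , 198
Δ⁴: 24 , 24 , 24 , 24
The fourth differences are constant (24).
198 + 24 = 222;  894 + 222 = 1116;  2894 + 1116 = 4010;  7409 + 4010 = 11419

11419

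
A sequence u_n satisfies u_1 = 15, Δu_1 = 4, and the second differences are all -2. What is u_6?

Build the table forward from the leading diagonal:
Δ²: -2  -2  -2  -2  -2  -2
Δ: 4  2  0  -2  -4  -6
u: 15  19  21  21  19  15

15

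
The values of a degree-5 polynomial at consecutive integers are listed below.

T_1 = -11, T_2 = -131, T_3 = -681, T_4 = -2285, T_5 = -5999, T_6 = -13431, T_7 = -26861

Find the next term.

-49361

-120, -550, -1604, -3714, -7432, -13430
-430, -1054, -2110, -3718, -5998
-624, -1056, -1608, -2280
-432, -552, -672
-120, -120
Fifth differences constant at -120.
-672 − 120 = -792;  -2280 − 792 = -3072;  -5998 − 3072 = -9070;  -13430 − 9070 = -22500;  -26861 − 22500 = -49361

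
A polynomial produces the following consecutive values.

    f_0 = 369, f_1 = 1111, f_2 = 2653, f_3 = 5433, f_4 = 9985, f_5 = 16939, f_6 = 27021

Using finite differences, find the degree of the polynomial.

4

Δ: 742, 1542, 2780, 4552, 6954, 10082
Δ²: 800, 1238, 1772, 2402, 3128
Δ³: 438, 534, 630, 726
Δ⁴: 96, 96, 96
The fourth differences are constant, so the polynomial has degree 4.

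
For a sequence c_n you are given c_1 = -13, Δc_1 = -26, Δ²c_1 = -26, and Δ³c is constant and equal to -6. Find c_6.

-463

Build the table forward from the leading diagonal:
Δ³: -6, -6, -6, -6, -6, -6
Δ²: -26, -32, -38, -44, -50, -56
Δ: -26, -52, -84, -122, -166, -216
c: -13, -39, -91, -175, -297, -463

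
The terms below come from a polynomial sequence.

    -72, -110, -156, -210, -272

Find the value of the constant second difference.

-8

First differences: -38, -46, -54, -62
Second differences: -8, -8, -8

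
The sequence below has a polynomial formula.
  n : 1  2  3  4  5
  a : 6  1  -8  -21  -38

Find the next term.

-59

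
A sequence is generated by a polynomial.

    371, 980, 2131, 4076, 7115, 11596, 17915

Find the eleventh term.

71171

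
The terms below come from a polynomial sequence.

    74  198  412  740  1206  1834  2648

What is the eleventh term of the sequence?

8244

D1: 124, 214, 328, 466, 628, 814
D2: 90, 114, 138, 162, 186
D3: 24, 24, 24, 24
Constant third difference = 24, so extend:
186 + 24 = 210;  814 + 210 = 1024;  2648 + 1024 = 3672
210 + 24 = 234;  1024 + 234 = 1258;  3672 + 1258 = 4930
234 + 24 = 258;  1258 + 258 = 1516;  4930 + 1516 = 6446
258 + 24 = 282;  1516 + 282 = 1798;  6446 + 1798 = 8244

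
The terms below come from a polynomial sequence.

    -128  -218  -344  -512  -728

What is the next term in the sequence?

First differences: -90 , -126 , -168 , -216
Second differences: -36 , -42 , -48
Third differences: -6 , -6
Constant third difference = -6, so extend:
-48 − 6 = -54;  -216 − 54 = -270;  -728 − 270 = -998

-998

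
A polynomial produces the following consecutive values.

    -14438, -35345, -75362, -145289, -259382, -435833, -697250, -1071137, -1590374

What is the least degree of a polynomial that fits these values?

First differences: -20907, -40017, -69927, -114093, -176451, -261417, -373887, -519237
Second differences: -19110, -29910, -44166, -62358, -84966, -112470, -145350
Third differences: -10800, -14256, -18192, -22608, -27504, -32880
Fourth differences: -3456, -3936, -4416, -4896, -5376
Fifth differences: -480, -480, -480, -480
The fifth differences are constant, so the polynomial has degree 5.

5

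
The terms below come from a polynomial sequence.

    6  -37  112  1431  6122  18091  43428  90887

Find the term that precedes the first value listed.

7

-43, 149, 1319, 4691, 11969, 25337, 47459
192, 1170, 3372, 7278, 13368, 22122
978, 2202, 3906, 6090, 8754
1224, 1704, 2184, 2664
480, 480, 480
The fifth differences are constant at 480.
Work back: 1224 − 480 = 744;  978 − 744 = 234;  192 − 234 = -42;  -43 + 42 = -1;  6 + 1 = 7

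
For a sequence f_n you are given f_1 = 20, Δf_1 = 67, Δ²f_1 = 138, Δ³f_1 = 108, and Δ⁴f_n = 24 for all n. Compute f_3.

292

Build the table forward from the leading diagonal:
D4: 24, 24, 24
D3: 108, 132, 156
D2: 138, 246, 378
D1: 67, 205, 451
f: 20, 87, 292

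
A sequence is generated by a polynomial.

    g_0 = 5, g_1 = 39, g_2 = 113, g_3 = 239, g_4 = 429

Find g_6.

First differences: 34, 74, 126, 190
Second differences: 40, 52, 64
Third differences: 12, 12
The third differences are constant (12).
64 + 12 = 76;  190 + 76 = 266;  429 + 266 = 695
76 + 12 = 88;  266 + 88 = 354;  695 + 354 = 1049

1049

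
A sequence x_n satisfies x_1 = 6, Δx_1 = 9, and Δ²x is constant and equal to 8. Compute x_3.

32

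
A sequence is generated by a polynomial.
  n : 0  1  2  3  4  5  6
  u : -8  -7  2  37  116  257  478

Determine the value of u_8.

1, 9, 35, 79, 141, 221
8, 26, 44, 62, 80
18, 18, 18, 18
Third differences constant at 18.
80 + 18 = 98;  221 + 98 = 319;  478 + 319 = 797
98 + 18 = 116;  319 + 116 = 435;  797 + 435 = 1232

1232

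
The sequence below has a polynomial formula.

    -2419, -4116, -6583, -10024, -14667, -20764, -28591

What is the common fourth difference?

D1: -1697, -2467, -3441, -4643, -6097, -7827
D2: -770, -974, -1202, -1454, -1730
D3: -204, -228, -252, -276
D4: -24, -24, -24

-24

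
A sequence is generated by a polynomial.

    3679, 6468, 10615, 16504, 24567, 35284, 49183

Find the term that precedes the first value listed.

1912

2789, 4147, 5889, 8063, 10717, 13899
1358, 1742, 2174, 2654, 3182
384, 432, 480, 528
48, 48, 48
The fourth differences are constant at 48.
Work back: 384 − 48 = 336;  1358 − 336 = 1022;  2789 − 1022 = 1767;  3679 − 1767 = 1912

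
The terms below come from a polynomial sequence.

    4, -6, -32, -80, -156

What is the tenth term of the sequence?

-1166

-10 , -26 , -48 , -76
-16 , -22 , -28
-6 , -6
Constant third difference = -6, so extend:
-28 − 6 = -34;  -76 − 34 = -110;  -156 − 110 = -266
-34 − 6 = -40;  -110 − 40 = -150;  -266 − 150 = -416
-40 − 6 = -46;  -150 − 46 = -196;  -416 − 196 = -612
-46 − 6 = -52;  -196 − 52 = -248;  -612 − 248 = -860
-52 − 6 = -58;  -248 − 58 = -306;  -860 − 306 = -1166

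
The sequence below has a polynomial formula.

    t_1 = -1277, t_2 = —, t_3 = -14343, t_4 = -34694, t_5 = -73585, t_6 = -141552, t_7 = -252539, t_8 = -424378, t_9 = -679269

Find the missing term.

-4924

Using the last 7 terms:
Δ: -20351  -38891  -67967  -110987  -171839  -254891
Δ²: -18540  -29076  -43020  -60852  -83052
Δ³: -10536  -13944  -17832  -22200
Δ⁴: -3408  -3888  -4368
Δ⁵: -480  -480
Constant fifth difference = -480.
Extend backward: -3408 + 480 = -2928;  -10536 + 2928 = -7608;  -18540 + 7608 = -10932;  -20351 + 10932 = -9419;  -14343 + 9419 = -4924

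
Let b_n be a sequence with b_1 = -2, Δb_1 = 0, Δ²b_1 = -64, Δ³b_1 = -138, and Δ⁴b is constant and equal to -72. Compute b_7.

-4802

Build the table forward from the leading diagonal:
D4: -72  -72  -72  -72  -72  -72  -72
D3: -138  -210  -282  -354  -426  -498  -570
D2: -64  -202  -412  -694  -1048  -1474  -1972
D1: 0  -64  -266  -678  -1372  -2420  -3894
b: -2  -2  -66  -332  -1010  -2382  -4802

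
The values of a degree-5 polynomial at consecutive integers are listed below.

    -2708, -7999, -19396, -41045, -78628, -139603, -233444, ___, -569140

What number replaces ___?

Using the first 7 terms:
-5291  -11397  -21649  -37583  -60975  -93841
-6106  -10252  -15934  -23392  -32866
-4146  -5682  -7458  -9474
-1536  -1776  -2016
-240  -240
Constant fifth difference = -240.
Extend forward: -2016 − 240 = -2256;  -9474 − 2256 = -11730;  -32866 − 11730 = -44596;  -93841 − 44596 = -138437;  -233444 − 138437 = -371881

-371881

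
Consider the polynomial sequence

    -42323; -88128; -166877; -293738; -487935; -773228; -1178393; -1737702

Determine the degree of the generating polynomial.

D1: -45805, -78749, -126861, -194197, -285293, -405165, -559309
D2: -32944, -48112, -67336, -91096, -119872, -154144
D3: -15168, -19224, -23760, -28776, -34272
D4: -4056, -4536, -5016, -5496
D5: -480, -480, -480
The fifth differences are constant, so the polynomial has degree 5.

5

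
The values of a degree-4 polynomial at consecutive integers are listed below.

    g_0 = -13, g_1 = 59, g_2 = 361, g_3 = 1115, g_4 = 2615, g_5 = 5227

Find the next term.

9389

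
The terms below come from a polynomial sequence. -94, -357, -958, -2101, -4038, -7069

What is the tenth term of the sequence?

-37813

D1: -263, -601, -1143, -1937, -3031
D2: -338, -542, -794, -1094
D3: -204, -252, -300
D4: -48, -48
Constant fourth difference = -48, so extend:
-300 − 48 = -348;  -1094 − 348 = -1442;  -3031 − 1442 = -4473;  -7069 − 4473 = -11542
-348 − 48 = -396;  -1442 − 396 = -1838;  -4473 − 1838 = -6311;  -11542 − 6311 = -17853
-396 − 48 = -444;  -1838 − 444 = -2282;  -6311 − 2282 = -8593;  -17853 − 8593 = -26446
-444 − 48 = -492;  -2282 − 492 = -2774;  -8593 − 2774 = -11367;  -26446 − 11367 = -37813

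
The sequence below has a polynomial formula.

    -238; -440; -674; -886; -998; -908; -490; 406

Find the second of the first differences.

D1: -202, -234, -212, -112, 90, 418, 896
D2: -32, 22, 100, 202, 328, 478
D3: 54, 78, 102, 126, 150
D4: 24, 24, 24, 24

-234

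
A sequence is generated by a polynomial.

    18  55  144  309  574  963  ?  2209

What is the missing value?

Using the first 6 terms:
First differences: 37, 89, 165, 265, 389
Second differences: 52, 76, 100, 124
Third differences: 24, 24, 24
Constant third difference = 24.
Extend forward: 124 + 24 = 148;  389 + 148 = 537;  963 + 537 = 1500

1500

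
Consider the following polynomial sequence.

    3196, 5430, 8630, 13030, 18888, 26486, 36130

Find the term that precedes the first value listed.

1718

First differences: 2234, 3200, 4400, 5858, 7598, 9644
Second differences: 966, 1200, 1458, 1740, 2046
Third differences: 234, 258, 282, 306
Fourth differences: 24, 24, 24
The fourth differences are constant at 24.
Work back: 234 − 24 = 210;  966 − 210 = 756;  2234 − 756 = 1478;  3196 − 1478 = 1718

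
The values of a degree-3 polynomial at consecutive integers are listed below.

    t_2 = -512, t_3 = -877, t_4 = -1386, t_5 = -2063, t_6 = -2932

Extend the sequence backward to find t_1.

First differences: -365  -509  -677  -869
Second differences: -144  -168  -192
Third differences: -24  -24
The third differences are constant at -24.
Work back: -144 + 24 = -120;  -365 + 120 = -245;  -512 + 245 = -267

-267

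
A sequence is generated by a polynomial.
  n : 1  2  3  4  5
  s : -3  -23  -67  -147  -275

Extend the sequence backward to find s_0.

5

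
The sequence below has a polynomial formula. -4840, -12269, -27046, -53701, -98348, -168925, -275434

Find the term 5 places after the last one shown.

-1871749

Δ: -7429 , -14777 , -26655 , -44647 , -70577 , -106509
Δ²: -7348 , -11878 , -17992 , -25930 , -35932
Δ³: -4530 , -6114 , -7938 , -10002
Δ⁴: -1584 , -1824 , -2064
Δ⁵: -240 , -240
The fifth differences are constant (-240).
-2064 − 240 = -2304;  -10002 − 2304 = -12306;  -35932 − 12306 = -48238;  -106509 − 48238 = -154747;  -275434 − 154747 = -430181
-2304 − 240 = -2544;  -12306 − 2544 = -14850;  -48238 − 14850 = -63088;  -154747 − 63088 = -217835;  -430181 − 217835 = -648016
-2544 − 240 = -2784;  -14850 − 2784 = -17634;  -63088 − 17634 = -80722;  -217835 − 80722 = -298557;  -648016 − 298557 = -946573
-2784 − 240 = -3024;  -17634 − 3024 = -20658;  -80722 − 20658 = -101380;  -298557 − 101380 = -399937;  -946573 − 399937 = -1346510
-3024 − 240 = -3264;  -20658 − 3264 = -23922;  -101380 − 23922 = -125302;  -399937 − 125302 = -525239;  -1346510 − 525239 = -1871749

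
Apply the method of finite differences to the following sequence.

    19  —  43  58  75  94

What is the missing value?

Using the last 4 terms:
Δ: 15  17  19
Δ²: 2  2
Constant second difference = 2.
Extend backward: 15 − 2 = 13;  43 − 13 = 30

30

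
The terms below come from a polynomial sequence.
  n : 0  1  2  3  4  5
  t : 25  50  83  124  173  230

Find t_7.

Δ: 25 , 33 , 41 , 49 , 57
Δ²: 8 , 8 , 8 , 8
Second differences constant at 8.
57 + 8 = 65;  230 + 65 = 295
65 + 8 = 73;  295 + 73 = 368

368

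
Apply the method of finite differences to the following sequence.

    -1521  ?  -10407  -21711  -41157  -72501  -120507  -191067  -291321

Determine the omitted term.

-4377

Using the last 7 terms:
-11304, -19446, -31344, -48006, -70560, -100254
-8142, -11898, -16662, -22554, -29694
-3756, -4764, -5892, -7140
-1008, -1128, -1248
-120, -120
Constant fifth difference = -120.
Extend backward: -1008 + 120 = -888;  -3756 + 888 = -2868;  -8142 + 2868 = -5274;  -11304 + 5274 = -6030;  -10407 + 6030 = -4377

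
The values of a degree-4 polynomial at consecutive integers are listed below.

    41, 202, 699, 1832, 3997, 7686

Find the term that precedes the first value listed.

D1: 161, 497, 1133, 2165, 3689
D2: 336, 636, 1032, 1524
D3: 300, 396, 492
D4: 96, 96
The fourth differences are constant at 96.
Work back: 300 − 96 = 204;  336 − 204 = 132;  161 − 132 = 29;  41 − 29 = 12

12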